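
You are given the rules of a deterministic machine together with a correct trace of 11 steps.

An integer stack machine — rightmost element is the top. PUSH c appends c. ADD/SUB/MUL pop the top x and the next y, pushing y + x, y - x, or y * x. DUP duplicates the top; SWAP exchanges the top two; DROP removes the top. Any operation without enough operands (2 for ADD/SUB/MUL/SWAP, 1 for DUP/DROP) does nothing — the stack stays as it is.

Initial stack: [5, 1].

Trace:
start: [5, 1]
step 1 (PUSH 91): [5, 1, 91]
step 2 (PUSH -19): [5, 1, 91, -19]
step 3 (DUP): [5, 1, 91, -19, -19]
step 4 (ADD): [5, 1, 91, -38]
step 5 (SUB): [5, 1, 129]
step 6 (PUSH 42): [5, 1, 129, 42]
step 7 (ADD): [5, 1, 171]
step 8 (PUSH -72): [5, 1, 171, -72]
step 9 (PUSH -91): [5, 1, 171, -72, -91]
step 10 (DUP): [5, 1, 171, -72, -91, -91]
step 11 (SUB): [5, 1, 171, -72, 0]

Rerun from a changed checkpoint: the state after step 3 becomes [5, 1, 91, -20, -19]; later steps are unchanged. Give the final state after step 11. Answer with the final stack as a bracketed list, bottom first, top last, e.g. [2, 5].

state after step 3 := [5, 1, 91, -20, -19]
step 4 (ADD): [5, 1, 91, -39]
step 5 (SUB): [5, 1, 130]
step 6 (PUSH 42): [5, 1, 130, 42]
step 7 (ADD): [5, 1, 172]
step 8 (PUSH -72): [5, 1, 172, -72]
step 9 (PUSH -91): [5, 1, 172, -72, -91]
step 10 (DUP): [5, 1, 172, -72, -91, -91]
step 11 (SUB): [5, 1, 172, -72, 0]

[5, 1, 172, -72, 0]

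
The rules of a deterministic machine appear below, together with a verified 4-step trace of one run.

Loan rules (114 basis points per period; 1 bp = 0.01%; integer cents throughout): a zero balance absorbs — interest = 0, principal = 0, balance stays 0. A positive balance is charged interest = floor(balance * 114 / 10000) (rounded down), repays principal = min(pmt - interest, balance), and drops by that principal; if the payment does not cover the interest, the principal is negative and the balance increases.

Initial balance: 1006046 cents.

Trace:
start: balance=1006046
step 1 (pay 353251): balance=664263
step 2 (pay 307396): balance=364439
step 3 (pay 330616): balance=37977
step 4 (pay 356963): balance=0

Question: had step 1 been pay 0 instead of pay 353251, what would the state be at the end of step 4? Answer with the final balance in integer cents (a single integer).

46917

(re-executing from step 1 with the substitution; state before step 1: balance=1006046)
step 1 (pay 0): balance=1017514
step 2 (pay 307396): balance=721717
step 3 (pay 330616): balance=399328
step 4 (pay 356963): balance=46917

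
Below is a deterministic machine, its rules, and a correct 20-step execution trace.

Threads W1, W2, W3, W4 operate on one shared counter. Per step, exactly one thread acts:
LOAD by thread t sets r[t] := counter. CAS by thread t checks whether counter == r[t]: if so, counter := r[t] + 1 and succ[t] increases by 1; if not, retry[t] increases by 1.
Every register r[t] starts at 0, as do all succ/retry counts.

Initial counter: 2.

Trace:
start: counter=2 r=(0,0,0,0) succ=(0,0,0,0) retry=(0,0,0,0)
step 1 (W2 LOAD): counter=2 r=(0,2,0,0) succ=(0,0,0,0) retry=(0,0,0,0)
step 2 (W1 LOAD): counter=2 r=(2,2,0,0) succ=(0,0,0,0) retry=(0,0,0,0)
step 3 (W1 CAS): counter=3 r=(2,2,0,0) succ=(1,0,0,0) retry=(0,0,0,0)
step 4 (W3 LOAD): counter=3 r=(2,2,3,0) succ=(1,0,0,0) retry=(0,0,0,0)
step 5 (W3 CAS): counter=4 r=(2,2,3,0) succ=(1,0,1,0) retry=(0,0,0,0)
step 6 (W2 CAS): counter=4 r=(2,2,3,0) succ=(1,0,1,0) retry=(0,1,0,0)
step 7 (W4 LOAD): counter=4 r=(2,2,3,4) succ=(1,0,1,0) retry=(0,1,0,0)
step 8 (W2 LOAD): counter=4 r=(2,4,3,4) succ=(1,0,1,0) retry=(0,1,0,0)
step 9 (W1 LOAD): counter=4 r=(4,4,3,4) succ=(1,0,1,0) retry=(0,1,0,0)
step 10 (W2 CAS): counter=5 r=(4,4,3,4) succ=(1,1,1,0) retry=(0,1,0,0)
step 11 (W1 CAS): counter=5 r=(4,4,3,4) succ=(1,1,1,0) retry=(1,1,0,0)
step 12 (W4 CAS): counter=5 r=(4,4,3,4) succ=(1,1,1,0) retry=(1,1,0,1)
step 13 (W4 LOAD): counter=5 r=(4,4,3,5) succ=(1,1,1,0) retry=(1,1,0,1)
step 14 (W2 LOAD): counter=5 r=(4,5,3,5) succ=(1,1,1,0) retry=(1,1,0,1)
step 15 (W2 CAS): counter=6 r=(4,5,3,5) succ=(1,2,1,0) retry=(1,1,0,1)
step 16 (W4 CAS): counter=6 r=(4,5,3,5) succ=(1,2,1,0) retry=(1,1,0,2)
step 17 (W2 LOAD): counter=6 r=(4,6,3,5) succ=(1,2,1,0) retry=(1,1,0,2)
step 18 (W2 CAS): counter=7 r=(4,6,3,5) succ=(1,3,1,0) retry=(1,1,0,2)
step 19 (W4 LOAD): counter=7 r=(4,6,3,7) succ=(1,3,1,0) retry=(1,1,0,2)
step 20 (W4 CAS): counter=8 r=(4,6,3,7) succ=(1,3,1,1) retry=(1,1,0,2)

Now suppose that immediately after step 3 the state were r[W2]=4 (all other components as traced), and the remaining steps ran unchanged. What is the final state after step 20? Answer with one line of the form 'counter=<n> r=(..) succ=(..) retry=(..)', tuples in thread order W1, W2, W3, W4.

state after step 3 := counter=3 r=(2,4,0,0) succ=(1,0,0,0) retry=(0,0,0,0)
step 4 (W3 LOAD): counter=3 r=(2,4,3,0) succ=(1,0,0,0) retry=(0,0,0,0)
step 5 (W3 CAS): counter=4 r=(2,4,3,0) succ=(1,0,1,0) retry=(0,0,0,0)
step 6 (W2 CAS): counter=5 r=(2,4,3,0) succ=(1,1,1,0) retry=(0,0,0,0)
step 7 (W4 LOAD): counter=5 r=(2,4,3,5) succ=(1,1,1,0) retry=(0,0,0,0)
step 8 (W2 LOAD): counter=5 r=(2,5,3,5) succ=(1,1,1,0) retry=(0,0,0,0)
step 9 (W1 LOAD): counter=5 r=(5,5,3,5) succ=(1,1,1,0) retry=(0,0,0,0)
step 10 (W2 CAS): counter=6 r=(5,5,3,5) succ=(1,2,1,0) retry=(0,0,0,0)
step 11 (W1 CAS): counter=6 r=(5,5,3,5) succ=(1,2,1,0) retry=(1,0,0,0)
step 12 (W4 CAS): counter=6 r=(5,5,3,5) succ=(1,2,1,0) retry=(1,0,0,1)
step 13 (W4 LOAD): counter=6 r=(5,5,3,6) succ=(1,2,1,0) retry=(1,0,0,1)
step 14 (W2 LOAD): counter=6 r=(5,6,3,6) succ=(1,2,1,0) retry=(1,0,0,1)
step 15 (W2 CAS): counter=7 r=(5,6,3,6) succ=(1,3,1,0) retry=(1,0,0,1)
step 16 (W4 CAS): counter=7 r=(5,6,3,6) succ=(1,3,1,0) retry=(1,0,0,2)
step 17 (W2 LOAD): counter=7 r=(5,7,3,6) succ=(1,3,1,0) retry=(1,0,0,2)
step 18 (W2 CAS): counter=8 r=(5,7,3,6) succ=(1,4,1,0) retry=(1,0,0,2)
step 19 (W4 LOAD): counter=8 r=(5,7,3,8) succ=(1,4,1,0) retry=(1,0,0,2)
step 20 (W4 CAS): counter=9 r=(5,7,3,8) succ=(1,4,1,1) retry=(1,0,0,2)

counter=9 r=(5,7,3,8) succ=(1,4,1,1) retry=(1,0,0,2)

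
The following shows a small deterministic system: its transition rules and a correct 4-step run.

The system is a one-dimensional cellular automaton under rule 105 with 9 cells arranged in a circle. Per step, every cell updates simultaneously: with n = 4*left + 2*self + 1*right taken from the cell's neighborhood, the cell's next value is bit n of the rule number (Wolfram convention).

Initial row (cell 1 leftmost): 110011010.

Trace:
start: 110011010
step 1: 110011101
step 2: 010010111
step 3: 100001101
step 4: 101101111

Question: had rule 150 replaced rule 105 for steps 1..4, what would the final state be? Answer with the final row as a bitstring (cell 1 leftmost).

101101111

(re-executing steps 1..4 under rule 150; state before step 1: 110011010)
step 1: 001100010
step 2: 010010111
step 3: 011110010
step 4: 101101111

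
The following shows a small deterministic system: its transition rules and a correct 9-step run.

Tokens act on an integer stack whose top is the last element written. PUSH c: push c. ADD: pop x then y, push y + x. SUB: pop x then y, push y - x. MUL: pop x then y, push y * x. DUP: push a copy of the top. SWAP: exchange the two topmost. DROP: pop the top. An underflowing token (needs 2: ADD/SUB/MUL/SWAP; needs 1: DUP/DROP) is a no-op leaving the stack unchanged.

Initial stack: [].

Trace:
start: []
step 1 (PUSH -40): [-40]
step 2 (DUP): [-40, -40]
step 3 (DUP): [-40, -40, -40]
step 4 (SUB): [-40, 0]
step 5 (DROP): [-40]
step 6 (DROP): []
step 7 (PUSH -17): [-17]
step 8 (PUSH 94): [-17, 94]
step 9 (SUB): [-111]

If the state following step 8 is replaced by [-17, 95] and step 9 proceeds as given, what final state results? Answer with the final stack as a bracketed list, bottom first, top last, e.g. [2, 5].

state after step 8 := [-17, 95]
step 9 (SUB): [-112]

[-112]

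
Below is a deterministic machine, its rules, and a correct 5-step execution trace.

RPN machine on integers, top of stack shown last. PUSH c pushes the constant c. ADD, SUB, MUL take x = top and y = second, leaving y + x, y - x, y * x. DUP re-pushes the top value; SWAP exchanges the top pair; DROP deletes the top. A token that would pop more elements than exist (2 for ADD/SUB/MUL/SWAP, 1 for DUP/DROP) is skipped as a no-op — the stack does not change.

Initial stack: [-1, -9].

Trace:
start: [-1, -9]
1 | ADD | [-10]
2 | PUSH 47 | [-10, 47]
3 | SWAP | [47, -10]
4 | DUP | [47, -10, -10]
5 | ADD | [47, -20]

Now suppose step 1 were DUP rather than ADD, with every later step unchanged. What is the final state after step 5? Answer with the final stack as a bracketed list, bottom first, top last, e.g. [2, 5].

[-1, -9, 47, -18]

(re-executing from step 1 with the substitution; state before step 1: [-1, -9])
1 | DUP | [-1, -9, -9]
2 | PUSH 47 | [-1, -9, -9, 47]
3 | SWAP | [-1, -9, 47, -9]
4 | DUP | [-1, -9, 47, -9, -9]
5 | ADD | [-1, -9, 47, -18]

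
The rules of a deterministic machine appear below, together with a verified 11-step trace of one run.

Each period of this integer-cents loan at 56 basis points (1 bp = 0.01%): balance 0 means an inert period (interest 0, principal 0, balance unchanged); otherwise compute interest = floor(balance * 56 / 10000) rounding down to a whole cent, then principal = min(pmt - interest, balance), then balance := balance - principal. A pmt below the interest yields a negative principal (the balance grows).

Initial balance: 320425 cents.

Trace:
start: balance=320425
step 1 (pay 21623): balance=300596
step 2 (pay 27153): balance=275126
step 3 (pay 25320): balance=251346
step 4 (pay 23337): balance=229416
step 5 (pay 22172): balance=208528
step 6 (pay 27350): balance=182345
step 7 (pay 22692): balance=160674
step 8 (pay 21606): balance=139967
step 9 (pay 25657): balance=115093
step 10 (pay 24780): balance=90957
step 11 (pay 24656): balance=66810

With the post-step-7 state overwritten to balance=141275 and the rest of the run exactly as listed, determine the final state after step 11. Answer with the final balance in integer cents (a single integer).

46973

state after step 7 := balance=141275
step 8 (pay 21606): balance=120460
step 9 (pay 25657): balance=95477
step 10 (pay 24780): balance=71231
step 11 (pay 24656): balance=46973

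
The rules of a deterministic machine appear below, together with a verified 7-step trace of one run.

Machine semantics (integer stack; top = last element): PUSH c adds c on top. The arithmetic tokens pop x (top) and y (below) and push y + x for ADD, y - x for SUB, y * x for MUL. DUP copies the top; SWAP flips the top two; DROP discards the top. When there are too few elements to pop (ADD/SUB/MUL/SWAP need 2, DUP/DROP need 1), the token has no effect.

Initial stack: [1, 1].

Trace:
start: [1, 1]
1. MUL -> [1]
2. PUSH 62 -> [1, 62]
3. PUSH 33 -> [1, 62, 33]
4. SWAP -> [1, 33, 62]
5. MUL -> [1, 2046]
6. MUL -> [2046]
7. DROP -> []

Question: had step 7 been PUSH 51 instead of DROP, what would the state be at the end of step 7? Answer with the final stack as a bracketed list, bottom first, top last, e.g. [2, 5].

(re-executing from step 7 with the substitution; state before step 7: [2046])
7. PUSH 51 -> [2046, 51]

[2046, 51]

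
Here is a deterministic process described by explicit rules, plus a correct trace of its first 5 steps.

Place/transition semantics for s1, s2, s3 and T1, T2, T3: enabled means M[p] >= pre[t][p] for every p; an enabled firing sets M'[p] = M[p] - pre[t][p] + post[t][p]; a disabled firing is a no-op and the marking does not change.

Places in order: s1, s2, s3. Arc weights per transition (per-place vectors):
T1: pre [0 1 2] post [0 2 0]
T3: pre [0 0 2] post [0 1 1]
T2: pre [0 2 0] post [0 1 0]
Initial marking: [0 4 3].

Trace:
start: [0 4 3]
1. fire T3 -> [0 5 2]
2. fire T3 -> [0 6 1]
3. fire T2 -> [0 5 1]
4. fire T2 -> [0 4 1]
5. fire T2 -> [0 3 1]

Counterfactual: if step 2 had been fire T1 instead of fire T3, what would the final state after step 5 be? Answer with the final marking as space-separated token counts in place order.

0 3 0

(re-executing from step 2 with the substitution; state before step 2: [0 5 2])
2. fire T1 -> [0 6 0]
3. fire T2 -> [0 5 0]
4. fire T2 -> [0 4 0]
5. fire T2 -> [0 3 0]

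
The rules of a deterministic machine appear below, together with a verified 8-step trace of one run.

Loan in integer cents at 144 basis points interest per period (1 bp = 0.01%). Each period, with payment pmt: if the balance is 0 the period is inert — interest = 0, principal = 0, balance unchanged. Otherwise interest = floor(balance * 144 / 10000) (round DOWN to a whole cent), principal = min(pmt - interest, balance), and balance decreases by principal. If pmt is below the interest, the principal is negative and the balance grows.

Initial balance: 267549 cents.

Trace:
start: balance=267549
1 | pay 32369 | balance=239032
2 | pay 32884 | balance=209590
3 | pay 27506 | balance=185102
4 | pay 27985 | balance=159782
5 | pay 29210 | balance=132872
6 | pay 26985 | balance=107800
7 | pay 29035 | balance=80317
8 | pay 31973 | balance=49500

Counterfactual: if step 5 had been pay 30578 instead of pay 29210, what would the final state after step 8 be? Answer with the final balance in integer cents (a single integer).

48072

(re-executing from step 5 with the substitution; state before step 5: balance=159782)
5 | pay 30578 | balance=131504
6 | pay 26985 | balance=106412
7 | pay 29035 | balance=78909
8 | pay 31973 | balance=48072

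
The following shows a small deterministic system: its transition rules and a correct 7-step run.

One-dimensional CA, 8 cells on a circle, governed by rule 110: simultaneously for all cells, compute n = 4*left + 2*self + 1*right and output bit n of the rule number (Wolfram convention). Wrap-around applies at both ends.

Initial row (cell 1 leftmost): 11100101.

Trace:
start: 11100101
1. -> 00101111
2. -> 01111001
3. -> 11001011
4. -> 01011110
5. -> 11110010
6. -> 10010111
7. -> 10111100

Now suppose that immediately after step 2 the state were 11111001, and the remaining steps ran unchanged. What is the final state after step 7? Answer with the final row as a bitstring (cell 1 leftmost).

state after step 2 := 11111001
3. -> 00001011
4. -> 00011111
5. -> 00110001
6. -> 01110011
7. -> 11010111

11010111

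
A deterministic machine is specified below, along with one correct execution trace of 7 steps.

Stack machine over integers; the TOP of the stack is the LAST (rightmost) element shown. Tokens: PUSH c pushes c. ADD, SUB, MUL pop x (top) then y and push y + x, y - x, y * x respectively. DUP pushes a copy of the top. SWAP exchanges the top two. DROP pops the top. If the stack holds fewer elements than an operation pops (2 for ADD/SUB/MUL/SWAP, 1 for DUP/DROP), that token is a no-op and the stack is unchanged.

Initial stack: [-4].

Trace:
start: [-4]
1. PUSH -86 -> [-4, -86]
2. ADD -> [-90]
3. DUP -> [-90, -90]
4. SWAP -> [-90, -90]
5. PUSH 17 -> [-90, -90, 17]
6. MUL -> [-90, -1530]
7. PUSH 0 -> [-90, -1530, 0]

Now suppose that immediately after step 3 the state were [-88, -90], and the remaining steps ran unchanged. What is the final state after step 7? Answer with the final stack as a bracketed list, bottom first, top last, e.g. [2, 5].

[-90, -1496, 0]

state after step 3 := [-88, -90]
4. SWAP -> [-90, -88]
5. PUSH 17 -> [-90, -88, 17]
6. MUL -> [-90, -1496]
7. PUSH 0 -> [-90, -1496, 0]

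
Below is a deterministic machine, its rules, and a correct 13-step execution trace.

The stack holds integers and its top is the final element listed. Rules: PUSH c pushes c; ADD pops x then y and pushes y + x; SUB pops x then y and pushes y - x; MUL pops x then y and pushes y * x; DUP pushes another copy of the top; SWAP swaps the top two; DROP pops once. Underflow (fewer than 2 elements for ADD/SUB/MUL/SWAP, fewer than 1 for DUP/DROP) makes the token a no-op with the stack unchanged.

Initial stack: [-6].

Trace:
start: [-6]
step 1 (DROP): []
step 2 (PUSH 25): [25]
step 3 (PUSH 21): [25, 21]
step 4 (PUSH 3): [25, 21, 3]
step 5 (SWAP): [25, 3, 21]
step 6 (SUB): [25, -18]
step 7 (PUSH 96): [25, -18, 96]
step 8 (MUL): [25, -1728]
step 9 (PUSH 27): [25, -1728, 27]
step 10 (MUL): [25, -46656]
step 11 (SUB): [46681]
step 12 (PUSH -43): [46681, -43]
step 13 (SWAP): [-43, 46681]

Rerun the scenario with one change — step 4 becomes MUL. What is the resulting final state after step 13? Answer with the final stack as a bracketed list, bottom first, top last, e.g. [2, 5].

[-43, 1360800]

(re-executing from step 4 with the substitution; state before step 4: [25, 21])
step 4 (MUL): [525]
step 5 (SWAP): [525]
step 6 (SUB): [525]
step 7 (PUSH 96): [525, 96]
step 8 (MUL): [50400]
step 9 (PUSH 27): [50400, 27]
step 10 (MUL): [1360800]
step 11 (SUB): [1360800]
step 12 (PUSH -43): [1360800, -43]
step 13 (SWAP): [-43, 1360800]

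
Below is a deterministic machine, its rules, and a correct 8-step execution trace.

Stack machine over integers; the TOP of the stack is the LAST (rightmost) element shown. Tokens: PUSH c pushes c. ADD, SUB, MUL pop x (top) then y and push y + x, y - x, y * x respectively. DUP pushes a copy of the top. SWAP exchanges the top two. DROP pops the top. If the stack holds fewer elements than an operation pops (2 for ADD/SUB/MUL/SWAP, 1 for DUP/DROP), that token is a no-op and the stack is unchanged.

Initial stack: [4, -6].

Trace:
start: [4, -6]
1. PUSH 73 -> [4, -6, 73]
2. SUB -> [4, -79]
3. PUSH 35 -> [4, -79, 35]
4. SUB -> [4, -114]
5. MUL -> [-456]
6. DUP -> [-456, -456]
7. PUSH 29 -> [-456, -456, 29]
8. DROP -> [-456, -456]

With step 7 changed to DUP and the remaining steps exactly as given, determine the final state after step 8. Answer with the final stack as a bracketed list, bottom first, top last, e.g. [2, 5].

(re-executing from step 7 with the substitution; state before step 7: [-456, -456])
7. DUP -> [-456, -456, -456]
8. DROP -> [-456, -456]

[-456, -456]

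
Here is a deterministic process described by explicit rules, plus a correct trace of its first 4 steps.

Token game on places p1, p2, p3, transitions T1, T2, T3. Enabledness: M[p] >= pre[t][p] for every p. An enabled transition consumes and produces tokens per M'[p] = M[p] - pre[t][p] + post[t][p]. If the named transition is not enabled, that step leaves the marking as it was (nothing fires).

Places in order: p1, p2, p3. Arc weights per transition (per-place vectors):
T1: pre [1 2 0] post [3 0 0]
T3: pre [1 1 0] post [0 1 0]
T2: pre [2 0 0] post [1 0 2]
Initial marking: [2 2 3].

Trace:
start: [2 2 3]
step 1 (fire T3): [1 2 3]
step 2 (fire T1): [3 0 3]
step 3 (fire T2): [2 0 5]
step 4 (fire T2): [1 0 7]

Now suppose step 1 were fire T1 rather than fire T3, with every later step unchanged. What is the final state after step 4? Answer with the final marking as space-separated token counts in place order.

2 0 7

(re-executing from step 1 with the substitution; state before step 1: [2 2 3])
step 1 (fire T1): [4 0 3]
step 2 (fire T1): [4 0 3]
step 3 (fire T2): [3 0 5]
step 4 (fire T2): [2 0 7]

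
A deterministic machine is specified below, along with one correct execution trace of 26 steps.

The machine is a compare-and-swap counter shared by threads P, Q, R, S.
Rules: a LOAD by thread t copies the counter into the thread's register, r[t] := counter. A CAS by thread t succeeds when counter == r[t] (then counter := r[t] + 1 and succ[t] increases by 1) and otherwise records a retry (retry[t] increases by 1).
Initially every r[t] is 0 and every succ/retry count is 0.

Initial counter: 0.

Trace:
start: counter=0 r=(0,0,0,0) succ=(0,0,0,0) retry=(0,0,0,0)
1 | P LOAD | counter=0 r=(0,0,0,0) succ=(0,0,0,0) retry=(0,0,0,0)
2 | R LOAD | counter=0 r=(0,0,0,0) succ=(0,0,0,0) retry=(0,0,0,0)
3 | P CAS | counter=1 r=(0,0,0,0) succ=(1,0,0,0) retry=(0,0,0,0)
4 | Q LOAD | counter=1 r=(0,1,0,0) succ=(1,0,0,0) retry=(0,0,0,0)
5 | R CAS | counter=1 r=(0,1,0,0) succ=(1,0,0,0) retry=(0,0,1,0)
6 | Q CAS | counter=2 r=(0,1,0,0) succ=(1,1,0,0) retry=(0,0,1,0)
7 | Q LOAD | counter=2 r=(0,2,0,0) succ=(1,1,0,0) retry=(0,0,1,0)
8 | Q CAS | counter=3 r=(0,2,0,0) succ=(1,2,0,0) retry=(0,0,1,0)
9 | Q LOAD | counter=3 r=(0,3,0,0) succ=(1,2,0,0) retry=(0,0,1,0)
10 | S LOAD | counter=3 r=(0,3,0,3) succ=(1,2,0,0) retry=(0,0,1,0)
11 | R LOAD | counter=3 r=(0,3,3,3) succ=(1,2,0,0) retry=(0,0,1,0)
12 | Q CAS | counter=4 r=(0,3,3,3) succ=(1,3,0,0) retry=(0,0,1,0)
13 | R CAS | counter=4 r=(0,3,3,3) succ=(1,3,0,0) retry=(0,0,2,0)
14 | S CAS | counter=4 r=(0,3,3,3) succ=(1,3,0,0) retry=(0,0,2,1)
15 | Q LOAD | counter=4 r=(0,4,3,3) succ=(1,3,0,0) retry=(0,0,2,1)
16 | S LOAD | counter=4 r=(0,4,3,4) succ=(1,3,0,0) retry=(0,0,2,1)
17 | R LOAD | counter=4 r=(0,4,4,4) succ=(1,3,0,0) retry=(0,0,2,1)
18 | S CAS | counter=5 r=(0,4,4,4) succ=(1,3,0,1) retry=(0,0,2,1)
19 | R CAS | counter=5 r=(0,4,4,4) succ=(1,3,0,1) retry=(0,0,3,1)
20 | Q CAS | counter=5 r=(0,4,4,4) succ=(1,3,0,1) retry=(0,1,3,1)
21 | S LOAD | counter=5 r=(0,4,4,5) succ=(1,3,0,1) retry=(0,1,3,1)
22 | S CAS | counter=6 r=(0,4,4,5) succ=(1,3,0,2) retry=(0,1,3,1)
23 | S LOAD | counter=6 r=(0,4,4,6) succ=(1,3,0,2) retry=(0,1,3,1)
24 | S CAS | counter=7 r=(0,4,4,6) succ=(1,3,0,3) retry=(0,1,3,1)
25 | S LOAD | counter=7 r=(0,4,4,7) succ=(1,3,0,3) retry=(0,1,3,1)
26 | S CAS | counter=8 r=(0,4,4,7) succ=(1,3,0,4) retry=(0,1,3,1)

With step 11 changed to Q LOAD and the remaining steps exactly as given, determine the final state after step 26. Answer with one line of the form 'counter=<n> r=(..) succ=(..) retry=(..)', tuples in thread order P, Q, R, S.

counter=8 r=(0,4,4,7) succ=(1,3,0,4) retry=(0,1,3,1)

(re-executing from step 11 with the substitution; state before step 11: counter=3 r=(0,3,0,3) succ=(1,2,0,0) retry=(0,0,1,0))
11 | Q LOAD | counter=3 r=(0,3,0,3) succ=(1,2,0,0) retry=(0,0,1,0)
12 | Q CAS | counter=4 r=(0,3,0,3) succ=(1,3,0,0) retry=(0,0,1,0)
13 | R CAS | counter=4 r=(0,3,0,3) succ=(1,3,0,0) retry=(0,0,2,0)
14 | S CAS | counter=4 r=(0,3,0,3) succ=(1,3,0,0) retry=(0,0,2,1)
15 | Q LOAD | counter=4 r=(0,4,0,3) succ=(1,3,0,0) retry=(0,0,2,1)
16 | S LOAD | counter=4 r=(0,4,0,4) succ=(1,3,0,0) retry=(0,0,2,1)
17 | R LOAD | counter=4 r=(0,4,4,4) succ=(1,3,0,0) retry=(0,0,2,1)
18 | S CAS | counter=5 r=(0,4,4,4) succ=(1,3,0,1) retry=(0,0,2,1)
19 | R CAS | counter=5 r=(0,4,4,4) succ=(1,3,0,1) retry=(0,0,3,1)
20 | Q CAS | counter=5 r=(0,4,4,4) succ=(1,3,0,1) retry=(0,1,3,1)
21 | S LOAD | counter=5 r=(0,4,4,5) succ=(1,3,0,1) retry=(0,1,3,1)
22 | S CAS | counter=6 r=(0,4,4,5) succ=(1,3,0,2) retry=(0,1,3,1)
23 | S LOAD | counter=6 r=(0,4,4,6) succ=(1,3,0,2) retry=(0,1,3,1)
24 | S CAS | counter=7 r=(0,4,4,6) succ=(1,3,0,3) retry=(0,1,3,1)
25 | S LOAD | counter=7 r=(0,4,4,7) succ=(1,3,0,3) retry=(0,1,3,1)
26 | S CAS | counter=8 r=(0,4,4,7) succ=(1,3,0,4) retry=(0,1,3,1)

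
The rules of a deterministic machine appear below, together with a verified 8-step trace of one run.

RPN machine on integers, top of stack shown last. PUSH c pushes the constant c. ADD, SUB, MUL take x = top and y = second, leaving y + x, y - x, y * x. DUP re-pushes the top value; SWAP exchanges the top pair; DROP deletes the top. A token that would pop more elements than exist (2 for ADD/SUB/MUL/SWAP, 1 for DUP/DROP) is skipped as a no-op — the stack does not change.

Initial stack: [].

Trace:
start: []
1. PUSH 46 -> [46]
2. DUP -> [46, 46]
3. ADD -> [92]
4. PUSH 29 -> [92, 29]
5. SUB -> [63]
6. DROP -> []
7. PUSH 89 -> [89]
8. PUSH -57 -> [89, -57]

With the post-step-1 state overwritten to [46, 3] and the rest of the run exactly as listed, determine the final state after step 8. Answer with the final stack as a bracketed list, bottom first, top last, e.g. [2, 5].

[46, 89, -57]

state after step 1 := [46, 3]
2. DUP -> [46, 3, 3]
3. ADD -> [46, 6]
4. PUSH 29 -> [46, 6, 29]
5. SUB -> [46, -23]
6. DROP -> [46]
7. PUSH 89 -> [46, 89]
8. PUSH -57 -> [46, 89, -57]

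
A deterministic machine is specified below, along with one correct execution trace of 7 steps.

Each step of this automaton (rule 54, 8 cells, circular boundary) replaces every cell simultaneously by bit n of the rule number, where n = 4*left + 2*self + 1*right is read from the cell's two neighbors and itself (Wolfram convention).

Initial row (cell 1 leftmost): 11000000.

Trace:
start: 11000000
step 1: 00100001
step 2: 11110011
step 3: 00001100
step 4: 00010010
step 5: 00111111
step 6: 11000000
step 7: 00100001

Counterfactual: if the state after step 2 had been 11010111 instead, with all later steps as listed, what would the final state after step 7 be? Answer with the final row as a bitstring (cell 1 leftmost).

state after step 2 := 11010111
step 3: 00111000
step 4: 01000100
step 5: 11101110
step 6: 00010001
step 7: 10111011

10111011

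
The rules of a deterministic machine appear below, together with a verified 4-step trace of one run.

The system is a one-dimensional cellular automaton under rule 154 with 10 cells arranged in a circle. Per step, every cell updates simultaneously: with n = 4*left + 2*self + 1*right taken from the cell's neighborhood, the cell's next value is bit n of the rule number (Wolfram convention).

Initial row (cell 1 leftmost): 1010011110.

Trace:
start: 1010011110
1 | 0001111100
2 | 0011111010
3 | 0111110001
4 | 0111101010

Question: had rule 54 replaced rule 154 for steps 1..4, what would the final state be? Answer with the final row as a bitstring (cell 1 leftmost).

1001000000

(re-executing steps 1..4 under rule 54; state before step 1: 1010011110)
1 | 1111100001
2 | 0000010010
3 | 0000111111
4 | 1001000000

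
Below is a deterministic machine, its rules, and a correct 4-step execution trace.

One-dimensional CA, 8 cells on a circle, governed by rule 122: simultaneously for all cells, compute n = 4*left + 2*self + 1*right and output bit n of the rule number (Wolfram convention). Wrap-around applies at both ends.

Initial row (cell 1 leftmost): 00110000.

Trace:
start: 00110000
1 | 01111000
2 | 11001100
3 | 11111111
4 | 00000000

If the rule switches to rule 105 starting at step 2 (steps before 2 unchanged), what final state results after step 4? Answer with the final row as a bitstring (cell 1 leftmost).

(re-executing steps 2..4 under rule 105; state before step 2: 01111000)
2 | 01001011
3 | 10000111
4 | 10110100

10110100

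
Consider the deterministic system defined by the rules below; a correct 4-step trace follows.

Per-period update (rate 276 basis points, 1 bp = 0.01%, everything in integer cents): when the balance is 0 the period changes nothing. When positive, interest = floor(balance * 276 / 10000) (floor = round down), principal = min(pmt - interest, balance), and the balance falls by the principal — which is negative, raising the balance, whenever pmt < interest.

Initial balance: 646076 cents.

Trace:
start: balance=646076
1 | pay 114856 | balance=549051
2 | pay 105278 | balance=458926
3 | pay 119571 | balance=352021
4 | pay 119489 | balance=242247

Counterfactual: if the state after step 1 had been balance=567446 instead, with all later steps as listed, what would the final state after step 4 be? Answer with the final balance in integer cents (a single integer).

262208

state after step 1 := balance=567446
2 | pay 105278 | balance=477829
3 | pay 119571 | balance=371446
4 | pay 119489 | balance=262208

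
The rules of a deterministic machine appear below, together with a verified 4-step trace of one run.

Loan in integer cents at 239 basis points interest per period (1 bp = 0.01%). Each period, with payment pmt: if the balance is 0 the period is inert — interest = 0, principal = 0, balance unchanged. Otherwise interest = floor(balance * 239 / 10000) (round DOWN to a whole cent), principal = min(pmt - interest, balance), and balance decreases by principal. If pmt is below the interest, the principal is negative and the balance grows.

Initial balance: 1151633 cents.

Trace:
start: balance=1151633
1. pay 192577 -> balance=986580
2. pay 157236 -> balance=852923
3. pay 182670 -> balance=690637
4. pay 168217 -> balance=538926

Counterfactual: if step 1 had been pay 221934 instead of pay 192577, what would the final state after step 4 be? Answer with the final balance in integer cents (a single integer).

(re-executing from step 1 with the substitution; state before step 1: balance=1151633)
1. pay 221934 -> balance=957223
2. pay 157236 -> balance=822864
3. pay 182670 -> balance=659860
4. pay 168217 -> balance=507413

507413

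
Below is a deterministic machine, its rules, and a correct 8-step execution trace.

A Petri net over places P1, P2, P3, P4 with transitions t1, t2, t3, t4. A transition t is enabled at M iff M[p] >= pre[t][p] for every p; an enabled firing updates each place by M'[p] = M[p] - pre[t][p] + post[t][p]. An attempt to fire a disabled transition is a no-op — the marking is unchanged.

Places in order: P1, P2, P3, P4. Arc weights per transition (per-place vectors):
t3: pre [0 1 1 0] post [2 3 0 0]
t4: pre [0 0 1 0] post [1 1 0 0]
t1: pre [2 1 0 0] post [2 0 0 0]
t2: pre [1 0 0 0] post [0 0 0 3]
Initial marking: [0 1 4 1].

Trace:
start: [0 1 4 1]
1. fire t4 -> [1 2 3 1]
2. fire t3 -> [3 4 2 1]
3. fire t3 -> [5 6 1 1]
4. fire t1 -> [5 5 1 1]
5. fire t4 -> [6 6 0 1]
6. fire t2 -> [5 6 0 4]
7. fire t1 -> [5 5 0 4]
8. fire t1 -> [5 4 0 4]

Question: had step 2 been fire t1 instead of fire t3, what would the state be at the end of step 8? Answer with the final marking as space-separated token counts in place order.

3 2 1 4

(re-executing from step 2 with the substitution; state before step 2: [1 2 3 1])
2. fire t1 -> [1 2 3 1]
3. fire t3 -> [3 4 2 1]
4. fire t1 -> [3 3 2 1]
5. fire t4 -> [4 4 1 1]
6. fire t2 -> [3 4 1 4]
7. fire t1 -> [3 3 1 4]
8. fire t1 -> [3 2 1 4]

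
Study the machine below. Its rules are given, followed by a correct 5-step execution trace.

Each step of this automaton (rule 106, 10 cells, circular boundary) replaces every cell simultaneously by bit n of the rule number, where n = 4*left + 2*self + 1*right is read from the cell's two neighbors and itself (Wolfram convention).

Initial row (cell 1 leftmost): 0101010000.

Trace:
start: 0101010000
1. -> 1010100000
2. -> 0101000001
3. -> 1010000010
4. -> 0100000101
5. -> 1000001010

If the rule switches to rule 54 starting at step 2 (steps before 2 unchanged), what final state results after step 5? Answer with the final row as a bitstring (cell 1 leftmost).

(re-executing steps 2..5 under rule 54; state before step 2: 1010100000)
2. -> 1111110001
3. -> 0000001010
4. -> 0000011111
5. -> 1000100000

1000100000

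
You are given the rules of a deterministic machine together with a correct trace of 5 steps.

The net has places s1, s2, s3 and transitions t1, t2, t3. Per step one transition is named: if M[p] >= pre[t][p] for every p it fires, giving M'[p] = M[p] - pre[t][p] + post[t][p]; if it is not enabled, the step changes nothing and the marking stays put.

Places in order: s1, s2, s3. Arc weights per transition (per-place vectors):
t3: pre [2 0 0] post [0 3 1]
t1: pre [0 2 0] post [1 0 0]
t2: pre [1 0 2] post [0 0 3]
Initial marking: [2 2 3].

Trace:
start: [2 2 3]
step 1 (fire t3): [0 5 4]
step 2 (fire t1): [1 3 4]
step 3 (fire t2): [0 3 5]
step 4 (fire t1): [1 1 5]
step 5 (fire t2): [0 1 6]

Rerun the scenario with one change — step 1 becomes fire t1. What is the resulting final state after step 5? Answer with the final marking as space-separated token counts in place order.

(re-executing from step 1 with the substitution; state before step 1: [2 2 3])
step 1 (fire t1): [3 0 3]
step 2 (fire t1): [3 0 3]
step 3 (fire t2): [2 0 4]
step 4 (fire t1): [2 0 4]
step 5 (fire t2): [1 0 5]

1 0 5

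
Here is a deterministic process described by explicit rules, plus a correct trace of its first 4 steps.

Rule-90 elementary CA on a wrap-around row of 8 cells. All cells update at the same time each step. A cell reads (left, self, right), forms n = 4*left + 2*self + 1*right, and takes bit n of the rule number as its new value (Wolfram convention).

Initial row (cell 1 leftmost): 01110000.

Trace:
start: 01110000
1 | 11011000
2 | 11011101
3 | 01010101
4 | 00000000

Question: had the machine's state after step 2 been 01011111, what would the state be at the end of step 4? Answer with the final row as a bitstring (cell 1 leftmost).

10101010

state after step 2 := 01011111
3 | 00010001
4 | 10101010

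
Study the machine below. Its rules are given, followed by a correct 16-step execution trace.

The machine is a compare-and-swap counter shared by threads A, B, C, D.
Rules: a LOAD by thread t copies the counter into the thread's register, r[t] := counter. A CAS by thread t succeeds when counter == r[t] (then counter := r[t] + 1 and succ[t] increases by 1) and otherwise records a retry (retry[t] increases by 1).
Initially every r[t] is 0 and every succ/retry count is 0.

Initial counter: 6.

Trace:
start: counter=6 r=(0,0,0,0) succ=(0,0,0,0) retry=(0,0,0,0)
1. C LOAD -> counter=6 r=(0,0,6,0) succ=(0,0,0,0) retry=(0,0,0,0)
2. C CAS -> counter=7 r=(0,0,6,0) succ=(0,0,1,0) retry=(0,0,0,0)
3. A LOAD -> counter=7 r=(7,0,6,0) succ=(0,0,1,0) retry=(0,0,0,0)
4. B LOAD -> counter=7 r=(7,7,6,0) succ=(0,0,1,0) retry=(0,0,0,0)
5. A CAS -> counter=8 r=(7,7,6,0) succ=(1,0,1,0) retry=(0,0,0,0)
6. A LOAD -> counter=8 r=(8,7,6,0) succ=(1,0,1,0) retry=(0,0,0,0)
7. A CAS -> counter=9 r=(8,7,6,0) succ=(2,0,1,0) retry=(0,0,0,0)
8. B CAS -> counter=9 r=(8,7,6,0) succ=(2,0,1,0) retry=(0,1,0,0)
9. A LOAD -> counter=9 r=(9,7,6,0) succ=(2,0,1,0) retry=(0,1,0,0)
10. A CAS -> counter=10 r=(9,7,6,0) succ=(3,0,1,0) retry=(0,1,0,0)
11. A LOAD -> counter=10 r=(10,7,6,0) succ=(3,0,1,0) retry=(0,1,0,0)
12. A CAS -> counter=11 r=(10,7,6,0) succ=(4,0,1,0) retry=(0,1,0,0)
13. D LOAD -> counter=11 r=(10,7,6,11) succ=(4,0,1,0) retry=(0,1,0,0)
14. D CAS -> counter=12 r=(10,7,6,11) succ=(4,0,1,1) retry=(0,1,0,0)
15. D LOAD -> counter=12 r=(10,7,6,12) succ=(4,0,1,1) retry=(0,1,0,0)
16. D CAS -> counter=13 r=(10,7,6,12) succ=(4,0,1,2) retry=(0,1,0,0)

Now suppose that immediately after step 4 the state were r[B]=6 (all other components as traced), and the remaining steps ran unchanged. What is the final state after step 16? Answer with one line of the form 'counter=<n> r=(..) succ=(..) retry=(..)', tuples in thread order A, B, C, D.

counter=13 r=(10,6,6,12) succ=(4,0,1,2) retry=(0,1,0,0)

state after step 4 := counter=7 r=(7,6,6,0) succ=(0,0,1,0) retry=(0,0,0,0)
5. A CAS -> counter=8 r=(7,6,6,0) succ=(1,0,1,0) retry=(0,0,0,0)
6. A LOAD -> counter=8 r=(8,6,6,0) succ=(1,0,1,0) retry=(0,0,0,0)
7. A CAS -> counter=9 r=(8,6,6,0) succ=(2,0,1,0) retry=(0,0,0,0)
8. B CAS -> counter=9 r=(8,6,6,0) succ=(2,0,1,0) retry=(0,1,0,0)
9. A LOAD -> counter=9 r=(9,6,6,0) succ=(2,0,1,0) retry=(0,1,0,0)
10. A CAS -> counter=10 r=(9,6,6,0) succ=(3,0,1,0) retry=(0,1,0,0)
11. A LOAD -> counter=10 r=(10,6,6,0) succ=(3,0,1,0) retry=(0,1,0,0)
12. A CAS -> counter=11 r=(10,6,6,0) succ=(4,0,1,0) retry=(0,1,0,0)
13. D LOAD -> counter=11 r=(10,6,6,11) succ=(4,0,1,0) retry=(0,1,0,0)
14. D CAS -> counter=12 r=(10,6,6,11) succ=(4,0,1,1) retry=(0,1,0,0)
15. D LOAD -> counter=12 r=(10,6,6,12) succ=(4,0,1,1) retry=(0,1,0,0)
16. D CAS -> counter=13 r=(10,6,6,12) succ=(4,0,1,2) retry=(0,1,0,0)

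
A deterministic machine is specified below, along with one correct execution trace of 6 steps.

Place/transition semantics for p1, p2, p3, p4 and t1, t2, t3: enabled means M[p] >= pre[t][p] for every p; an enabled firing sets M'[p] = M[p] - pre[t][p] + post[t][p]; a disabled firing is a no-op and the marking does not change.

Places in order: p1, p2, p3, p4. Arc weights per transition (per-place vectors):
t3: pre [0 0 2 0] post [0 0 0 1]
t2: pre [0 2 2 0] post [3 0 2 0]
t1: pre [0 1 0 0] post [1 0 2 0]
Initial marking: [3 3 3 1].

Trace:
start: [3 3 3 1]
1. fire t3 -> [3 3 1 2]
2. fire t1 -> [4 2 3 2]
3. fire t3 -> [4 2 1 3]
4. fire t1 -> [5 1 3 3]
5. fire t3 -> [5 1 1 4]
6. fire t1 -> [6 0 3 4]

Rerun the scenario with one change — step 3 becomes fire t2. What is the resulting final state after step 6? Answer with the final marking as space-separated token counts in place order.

(re-executing from step 3 with the substitution; state before step 3: [4 2 3 2])
3. fire t2 -> [7 0 3 2]
4. fire t1 -> [7 0 3 2]
5. fire t3 -> [7 0 1 3]
6. fire t1 -> [7 0 1 3]

7 0 1 3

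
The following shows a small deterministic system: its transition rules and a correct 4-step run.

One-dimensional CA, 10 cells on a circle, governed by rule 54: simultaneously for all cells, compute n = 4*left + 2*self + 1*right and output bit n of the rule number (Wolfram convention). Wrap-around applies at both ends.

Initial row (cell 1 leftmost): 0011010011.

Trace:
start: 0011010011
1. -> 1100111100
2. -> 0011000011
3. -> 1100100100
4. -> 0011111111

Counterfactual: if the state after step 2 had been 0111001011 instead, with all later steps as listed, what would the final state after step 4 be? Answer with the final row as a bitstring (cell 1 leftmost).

state after step 2 := 0111001011
3. -> 1000111100
4. -> 1101000011

1101000011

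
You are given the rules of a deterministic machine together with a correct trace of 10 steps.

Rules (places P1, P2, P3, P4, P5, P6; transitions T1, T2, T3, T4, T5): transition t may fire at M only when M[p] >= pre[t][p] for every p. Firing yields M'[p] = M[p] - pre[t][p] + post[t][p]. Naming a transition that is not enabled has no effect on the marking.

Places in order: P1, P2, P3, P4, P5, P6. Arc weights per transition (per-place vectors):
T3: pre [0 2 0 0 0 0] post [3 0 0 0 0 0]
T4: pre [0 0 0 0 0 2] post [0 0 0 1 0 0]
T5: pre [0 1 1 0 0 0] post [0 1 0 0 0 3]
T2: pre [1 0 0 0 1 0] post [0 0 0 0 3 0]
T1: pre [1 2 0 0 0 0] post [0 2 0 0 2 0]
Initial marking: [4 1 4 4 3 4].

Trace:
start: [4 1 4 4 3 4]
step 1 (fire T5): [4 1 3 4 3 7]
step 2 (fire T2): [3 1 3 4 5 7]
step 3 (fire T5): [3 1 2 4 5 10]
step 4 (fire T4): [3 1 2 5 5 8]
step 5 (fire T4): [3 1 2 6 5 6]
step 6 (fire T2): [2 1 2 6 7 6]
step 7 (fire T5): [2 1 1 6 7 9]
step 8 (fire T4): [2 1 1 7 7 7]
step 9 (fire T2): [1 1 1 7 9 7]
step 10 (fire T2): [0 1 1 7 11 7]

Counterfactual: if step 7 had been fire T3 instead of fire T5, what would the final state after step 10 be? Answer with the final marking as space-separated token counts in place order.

(re-executing from step 7 with the substitution; state before step 7: [2 1 2 6 7 6])
step 7 (fire T3): [2 1 2 6 7 6]
step 8 (fire T4): [2 1 2 7 7 4]
step 9 (fire T2): [1 1 2 7 9 4]
step 10 (fire T2): [0 1 2 7 11 4]

0 1 2 7 11 4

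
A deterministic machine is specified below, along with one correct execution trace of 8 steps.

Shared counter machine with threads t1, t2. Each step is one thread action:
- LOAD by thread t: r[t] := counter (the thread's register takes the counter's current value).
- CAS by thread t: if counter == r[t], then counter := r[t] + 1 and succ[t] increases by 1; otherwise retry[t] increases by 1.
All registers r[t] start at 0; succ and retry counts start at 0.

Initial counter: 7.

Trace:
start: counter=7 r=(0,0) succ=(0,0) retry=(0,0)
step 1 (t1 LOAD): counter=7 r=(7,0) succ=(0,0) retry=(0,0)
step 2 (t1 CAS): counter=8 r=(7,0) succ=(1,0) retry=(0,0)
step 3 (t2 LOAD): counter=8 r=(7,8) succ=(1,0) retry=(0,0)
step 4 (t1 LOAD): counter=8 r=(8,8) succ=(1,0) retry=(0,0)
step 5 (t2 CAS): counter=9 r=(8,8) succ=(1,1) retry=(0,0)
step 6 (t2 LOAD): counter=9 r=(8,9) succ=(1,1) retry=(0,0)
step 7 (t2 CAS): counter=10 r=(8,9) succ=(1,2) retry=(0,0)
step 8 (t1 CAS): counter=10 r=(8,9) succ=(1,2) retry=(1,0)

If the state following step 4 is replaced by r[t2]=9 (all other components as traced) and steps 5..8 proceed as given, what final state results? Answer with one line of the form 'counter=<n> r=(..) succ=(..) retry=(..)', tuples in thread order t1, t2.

state after step 4 := counter=8 r=(8,9) succ=(1,0) retry=(0,0)
step 5 (t2 CAS): counter=8 r=(8,9) succ=(1,0) retry=(0,1)
step 6 (t2 LOAD): counter=8 r=(8,8) succ=(1,0) retry=(0,1)
step 7 (t2 CAS): counter=9 r=(8,8) succ=(1,1) retry=(0,1)
step 8 (t1 CAS): counter=9 r=(8,8) succ=(1,1) retry=(1,1)

counter=9 r=(8,8) succ=(1,1) retry=(1,1)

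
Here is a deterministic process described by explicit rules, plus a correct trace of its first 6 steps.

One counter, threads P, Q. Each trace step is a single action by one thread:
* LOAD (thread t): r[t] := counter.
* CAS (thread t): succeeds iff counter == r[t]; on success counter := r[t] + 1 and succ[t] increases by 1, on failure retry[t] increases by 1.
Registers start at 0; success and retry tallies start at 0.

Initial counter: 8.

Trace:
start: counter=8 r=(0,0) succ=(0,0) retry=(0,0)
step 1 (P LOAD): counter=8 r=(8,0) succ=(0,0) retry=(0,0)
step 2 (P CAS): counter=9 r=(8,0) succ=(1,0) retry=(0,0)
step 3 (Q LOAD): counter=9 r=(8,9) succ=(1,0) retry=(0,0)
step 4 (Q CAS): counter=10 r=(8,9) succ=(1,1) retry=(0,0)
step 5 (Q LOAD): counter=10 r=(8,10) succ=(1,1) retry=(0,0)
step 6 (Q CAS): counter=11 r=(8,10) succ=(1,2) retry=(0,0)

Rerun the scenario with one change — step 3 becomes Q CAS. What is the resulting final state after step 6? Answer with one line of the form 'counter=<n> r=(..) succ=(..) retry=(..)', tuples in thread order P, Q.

(re-executing from step 3 with the substitution; state before step 3: counter=9 r=(8,0) succ=(1,0) retry=(0,0))
step 3 (Q CAS): counter=9 r=(8,0) succ=(1,0) retry=(0,1)
step 4 (Q CAS): counter=9 r=(8,0) succ=(1,0) retry=(0,2)
step 5 (Q LOAD): counter=9 r=(8,9) succ=(1,0) retry=(0,2)
step 6 (Q CAS): counter=10 r=(8,9) succ=(1,1) retry=(0,2)

counter=10 r=(8,9) succ=(1,1) retry=(0,2)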